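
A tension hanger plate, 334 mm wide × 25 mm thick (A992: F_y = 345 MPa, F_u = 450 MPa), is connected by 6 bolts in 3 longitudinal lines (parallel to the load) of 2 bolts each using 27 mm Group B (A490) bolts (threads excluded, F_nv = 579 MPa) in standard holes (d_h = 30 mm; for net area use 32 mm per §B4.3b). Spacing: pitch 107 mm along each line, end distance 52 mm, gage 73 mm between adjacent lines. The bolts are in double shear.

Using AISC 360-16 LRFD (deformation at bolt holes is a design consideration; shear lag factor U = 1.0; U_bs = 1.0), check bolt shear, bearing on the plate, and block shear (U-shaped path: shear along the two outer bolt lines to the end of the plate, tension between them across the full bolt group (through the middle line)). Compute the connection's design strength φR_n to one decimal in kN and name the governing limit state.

Bolt shear: A_b = π(27)²/4 = 572.56 mm². φR_n = 0.75 × 579 × 572.56 × 6 × 2 = 2983.6 kN.
Bearing (25 mm plate, F_u = 450 MPa): end bolts L_c = 52 − 30/2 = 37, R_n = min(1.2×37×25×450, 2.4×27×25×450) = 499.5 kN/bolt; interior L_c = 107 − 30 = 77, R_n = 729 kN/bolt. φR_n = 0.75 × (3×499.5 + 3×729) = 2764.1 kN.
Block shear: shear path 2×[52+1×107] = 2×159 mm, A_gv = 7950, A_nv = 2×(159 − 1.5×32)×25 = 5550 mm²; tension across gage: (146 − 2×32)×25 = 2050 mm². R_n = min(0.6×450×5550, 0.6×345×7950) + 1.0×450×2050 = min(1498.5, 1645.7) + 922.5 = 2421 kN. φR_n = 0.75 × 2421 = 1815.8 kN.
Governing: min(2983.6, 2764.1, 1815.8) = 1815.8 kN → block shear.

1815.8 kN (block shear governs)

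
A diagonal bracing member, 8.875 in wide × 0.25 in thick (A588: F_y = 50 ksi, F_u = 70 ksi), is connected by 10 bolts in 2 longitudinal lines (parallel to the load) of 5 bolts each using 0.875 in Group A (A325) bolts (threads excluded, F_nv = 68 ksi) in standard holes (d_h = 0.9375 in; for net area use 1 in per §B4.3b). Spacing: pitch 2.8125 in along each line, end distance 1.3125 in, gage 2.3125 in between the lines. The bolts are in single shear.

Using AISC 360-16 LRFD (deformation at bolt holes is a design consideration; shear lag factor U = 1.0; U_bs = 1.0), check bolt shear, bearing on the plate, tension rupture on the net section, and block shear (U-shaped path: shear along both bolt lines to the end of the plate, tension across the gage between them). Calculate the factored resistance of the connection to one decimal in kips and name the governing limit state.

90.2 kips (net-section rupture governs)

Bolt shear: A_b = π(0.875)²/4 = 0.60132 in². φR_n = 0.75 × 68 × 0.60132 × 10 × 1 = 306.7 kips.
Bearing (0.25 in plate, F_u = 70 ksi): end bolts L_c = 1.3125 − 0.9375/2 = 0.84375, R_n = min(1.2×0.84375×0.25×70, 2.4×0.875×0.25×70) = 17.719 kips/bolt; interior L_c = 2.8125 − 0.9375 = 1.875, R_n = 36.75 kips/bolt. φR_n = 0.75 × (2×17.719 + 8×36.75) = 247.1 kips.
Tension rupture (net): A_n = (8.875 − 2×1)×0.25 = 1.7188 in² (U = 1.0, A_e = A_n). φR_n = 0.75 × 70 × 1.7188 = 90.2 kips.
Block shear: shear path 2×[1.3125+4×2.8125] = 2×12.5625 in, A_gv = 6.2813, A_nv = 2×(12.5625 − 4.5×1)×0.25 = 4.0313 in²; tension across gage: (2.3125 − 1×1)×0.25 = 0.32813 in². R_n = min(0.6×70×4.0313, 0.6×50×6.2813) + 1.0×70×0.32813 = min(169.31, 188.44) + 22.969 = 192.28 kips. φR_n = 0.75 × 192.28 = 144.2 kips.
Governing: min(306.7, 247.1, 90.2, 144.2) = 90.2 kips → net-section rupture.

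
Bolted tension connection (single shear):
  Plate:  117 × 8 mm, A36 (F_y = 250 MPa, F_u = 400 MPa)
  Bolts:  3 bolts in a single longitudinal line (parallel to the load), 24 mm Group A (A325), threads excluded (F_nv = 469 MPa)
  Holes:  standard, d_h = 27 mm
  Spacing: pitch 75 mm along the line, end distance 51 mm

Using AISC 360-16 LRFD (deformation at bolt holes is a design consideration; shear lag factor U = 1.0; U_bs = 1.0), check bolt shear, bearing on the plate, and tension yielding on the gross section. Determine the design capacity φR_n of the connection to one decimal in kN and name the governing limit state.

210.6 kN (gross-section yield governs)

Bolt shear: A_b = π(24)²/4 = 452.39 mm². φR_n = 0.75 × 469 × 452.39 × 3 × 1 = 477.4 kN.
Bearing (8 mm plate, F_u = 400 MPa): end bolts L_c = 51 − 27/2 = 37.5, R_n = min(1.2×37.5×8×400, 2.4×24×8×400) = 144 kN/bolt; interior L_c = 75 − 27 = 48, R_n = 184.32 kN/bolt. φR_n = 0.75 × (1×144 + 2×184.32) = 384.5 kN.
Tension yield (gross): A_g = 117×8 = 936 mm². φR_n = 0.90 × 250 × 936 = 210.6 kN.
Governing: min(477.4, 384.5, 210.6) = 210.6 kN → gross-section yield.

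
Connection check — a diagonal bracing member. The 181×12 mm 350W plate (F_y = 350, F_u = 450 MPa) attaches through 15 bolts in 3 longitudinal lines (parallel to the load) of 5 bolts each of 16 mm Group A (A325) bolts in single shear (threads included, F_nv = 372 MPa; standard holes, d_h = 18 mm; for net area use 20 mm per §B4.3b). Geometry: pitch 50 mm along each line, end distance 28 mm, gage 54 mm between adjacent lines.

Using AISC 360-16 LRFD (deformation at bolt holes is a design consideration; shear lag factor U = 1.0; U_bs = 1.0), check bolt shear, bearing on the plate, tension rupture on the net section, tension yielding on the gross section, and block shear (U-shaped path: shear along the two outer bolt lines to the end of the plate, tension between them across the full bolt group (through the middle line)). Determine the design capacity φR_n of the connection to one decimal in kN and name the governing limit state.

490.1 kN (net-section rupture governs)

Bolt shear: A_b = π(16)²/4 = 201.06 mm². φR_n = 0.75 × 372 × 201.06 × 15 × 1 = 841.4 kN.
Bearing (12 mm plate, F_u = 450 MPa): end bolts L_c = 28 − 18/2 = 19, R_n = min(1.2×19×12×450, 2.4×16×12×450) = 123.12 kN/bolt; interior L_c = 50 − 18 = 32, R_n = 207.36 kN/bolt. φR_n = 0.75 × (3×123.12 + 12×207.36) = 2143.3 kN.
Tension rupture (net): A_n = (181 − 3×20)×12 = 1452 mm² (U = 1.0, A_e = A_n). φR_n = 0.75 × 450 × 1452 = 490.1 kN.
Tension yield (gross): A_g = 181×12 = 2172 mm². φR_n = 0.90 × 350 × 2172 = 684.2 kN.
Block shear: shear path 2×[28+4×50] = 2×228 mm, A_gv = 5472, A_nv = 2×(228 − 4.5×20)×12 = 3312 mm²; tension across gage: (108 − 2×20)×12 = 816 mm². R_n = min(0.6×450×3312, 0.6×350×5472) + 1.0×450×816 = min(894.24, 1149.1) + 367.2 = 1261.4 kN. φR_n = 0.75 × 1261.4 = 946.1 kN.
Governing: min(841.4, 2143.3, 490.1, 684.2, 946.1) = 490.1 kN → net-section rupture.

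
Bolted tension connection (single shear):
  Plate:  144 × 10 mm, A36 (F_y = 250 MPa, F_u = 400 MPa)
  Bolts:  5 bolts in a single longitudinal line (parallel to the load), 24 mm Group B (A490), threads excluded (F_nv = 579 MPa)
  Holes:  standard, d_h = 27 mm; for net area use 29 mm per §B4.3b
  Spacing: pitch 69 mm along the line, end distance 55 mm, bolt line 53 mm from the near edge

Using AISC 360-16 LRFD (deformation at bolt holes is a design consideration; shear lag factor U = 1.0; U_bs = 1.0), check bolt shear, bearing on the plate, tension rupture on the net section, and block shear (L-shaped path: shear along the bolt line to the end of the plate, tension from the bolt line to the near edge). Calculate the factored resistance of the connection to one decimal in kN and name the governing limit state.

345.0 kN (net-section rupture governs)

Bolt shear: A_b = π(24)²/4 = 452.39 mm². φR_n = 0.75 × 579 × 452.39 × 5 × 1 = 982.3 kN.
Bearing (10 mm plate, F_u = 400 MPa): end bolts L_c = 55 − 27/2 = 41.5, R_n = min(1.2×41.5×10×400, 2.4×24×10×400) = 199.2 kN/bolt; interior L_c = 69 − 27 = 42, R_n = 201.6 kN/bolt. φR_n = 0.75 × (1×199.2 + 4×201.6) = 754.2 kN.
Tension rupture (net): A_n = (144 − 1×29)×10 = 1150 mm² (U = 1.0, A_e = A_n). φR_n = 0.75 × 400 × 1150 = 345.0 kN.
Block shear: shear path 1×[55+4×69] = 1×331 mm, A_gv = 3310, A_nv = 1×(331 − 4.5×29)×10 = 2005 mm²; tension to near edge: (53 − 0.5×29)×10 = 385 mm². R_n = min(0.6×400×2005, 0.6×250×3310) + 1.0×400×385 = min(481.2, 496.5) + 154 = 635.2 kN. φR_n = 0.75 × 635.2 = 476.4 kN.
Governing: min(982.3, 754.2, 345.0, 476.4) = 345.0 kN → net-section rupture.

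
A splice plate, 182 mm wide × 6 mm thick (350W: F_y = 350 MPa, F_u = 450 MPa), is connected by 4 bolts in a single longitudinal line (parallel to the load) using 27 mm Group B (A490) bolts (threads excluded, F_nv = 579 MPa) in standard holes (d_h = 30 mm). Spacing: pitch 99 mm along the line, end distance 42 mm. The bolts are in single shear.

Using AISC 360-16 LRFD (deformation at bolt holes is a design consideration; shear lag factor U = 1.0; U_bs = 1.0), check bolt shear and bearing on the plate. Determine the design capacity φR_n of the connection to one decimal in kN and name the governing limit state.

459.3 kN (bearing governs)

Bolt shear: A_b = π(27)²/4 = 572.56 mm². φR_n = 0.75 × 579 × 572.56 × 4 × 1 = 994.5 kN.
Bearing (6 mm plate, F_u = 450 MPa): end bolts L_c = 42 − 30/2 = 27, R_n = min(1.2×27×6×450, 2.4×27×6×450) = 87.48 kN/bolt; interior L_c = 99 − 30 = 69, R_n = 174.96 kN/bolt. φR_n = 0.75 × (1×87.48 + 3×174.96) = 459.3 kN.
Governing: min(994.5, 459.3) = 459.3 kN → bearing.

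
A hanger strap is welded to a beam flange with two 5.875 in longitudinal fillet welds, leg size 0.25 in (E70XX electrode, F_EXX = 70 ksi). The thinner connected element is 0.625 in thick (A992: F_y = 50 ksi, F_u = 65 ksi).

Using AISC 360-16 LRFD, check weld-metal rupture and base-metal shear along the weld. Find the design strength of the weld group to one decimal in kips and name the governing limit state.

Weld metal: throat = 0.707×0.25 = 0.17675 in, L = 2×5.875 = 11.75 in. φR_n = 0.75 × 0.6 × 70 × 0.17675 × 11.75 = 65.4 kips.
Base metal shear (0.625 in plate): yield φR_n = 1.0×0.6×50×0.625×11.75 = 220.3 kips; rupture φR_n = 0.75×0.6×65×0.625×11.75 = 214.8 kips; take 214.8 kips (rupture).
Governing: min(65.4, 214.8) = 65.4 kips → weld metal.

65.4 kips (weld metal governs)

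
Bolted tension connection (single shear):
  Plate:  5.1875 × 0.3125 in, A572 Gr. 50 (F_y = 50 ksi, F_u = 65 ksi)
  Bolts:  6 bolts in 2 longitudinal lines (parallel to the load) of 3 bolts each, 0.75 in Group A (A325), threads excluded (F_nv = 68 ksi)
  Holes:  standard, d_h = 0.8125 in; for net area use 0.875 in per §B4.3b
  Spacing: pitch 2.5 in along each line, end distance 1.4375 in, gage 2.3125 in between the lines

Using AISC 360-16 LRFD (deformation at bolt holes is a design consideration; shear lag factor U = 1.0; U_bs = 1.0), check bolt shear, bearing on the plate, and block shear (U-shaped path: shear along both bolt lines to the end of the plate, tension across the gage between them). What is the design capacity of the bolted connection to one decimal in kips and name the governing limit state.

99.6 kips (block shear governs)

Bolt shear: A_b = π(0.75)²/4 = 0.44179 in². φR_n = 0.75 × 68 × 0.44179 × 6 × 1 = 135.2 kips.
Bearing (0.3125 in plate, F_u = 65 ksi): end bolts L_c = 1.4375 − 0.8125/2 = 1.03125, R_n = min(1.2×1.03125×0.3125×65, 2.4×0.75×0.3125×65) = 25.137 kips/bolt; interior L_c = 2.5 − 0.8125 = 1.6875, R_n = 36.563 kips/bolt. φR_n = 0.75 × (2×25.137 + 4×36.563) = 147.4 kips.
Block shear: shear path 2×[1.4375+2×2.5] = 2×6.4375 in, A_gv = 4.0234, A_nv = 2×(6.4375 − 2.5×0.875)×0.3125 = 2.6563 in²; tension across gage: (2.3125 − 1×0.875)×0.3125 = 0.44922 in². R_n = min(0.6×65×2.6563, 0.6×50×4.0234) + 1.0×65×0.44922 = min(103.6, 120.7) + 29.199 = 132.8 kips. φR_n = 0.75 × 132.8 = 99.6 kips.
Governing: min(135.2, 147.4, 99.6) = 99.6 kips → block shear.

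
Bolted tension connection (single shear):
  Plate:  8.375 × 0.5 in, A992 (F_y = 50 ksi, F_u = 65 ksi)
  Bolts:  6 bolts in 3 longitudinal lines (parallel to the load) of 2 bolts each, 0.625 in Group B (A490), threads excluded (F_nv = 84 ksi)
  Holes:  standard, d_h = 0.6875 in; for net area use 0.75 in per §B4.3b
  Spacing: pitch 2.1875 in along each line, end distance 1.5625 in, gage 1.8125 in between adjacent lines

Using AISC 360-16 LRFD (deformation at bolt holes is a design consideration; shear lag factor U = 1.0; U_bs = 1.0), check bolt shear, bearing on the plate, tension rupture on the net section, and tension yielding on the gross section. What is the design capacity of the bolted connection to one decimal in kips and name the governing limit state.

116.0 kips (bolt shear governs)

Bolt shear: A_b = π(0.625)²/4 = 0.3068 in². φR_n = 0.75 × 84 × 0.3068 × 6 × 1 = 116.0 kips.
Bearing (0.5 in plate, F_u = 65 ksi): end bolts L_c = 1.5625 − 0.6875/2 = 1.21875, R_n = min(1.2×1.21875×0.5×65, 2.4×0.625×0.5×65) = 47.531 kips/bolt; interior L_c = 2.1875 − 0.6875 = 1.5, R_n = 48.75 kips/bolt. φR_n = 0.75 × (3×47.531 + 3×48.75) = 216.6 kips.
Tension rupture (net): A_n = (8.375 − 3×0.75)×0.5 = 3.0625 in² (U = 1.0, A_e = A_n). φR_n = 0.75 × 65 × 3.0625 = 149.3 kips.
Tension yield (gross): A_g = 8.375×0.5 = 4.1875 in². φR_n = 0.90 × 50 × 4.1875 = 188.4 kips.
Governing: min(116.0, 216.6, 149.3, 188.4) = 116.0 kips → bolt shear.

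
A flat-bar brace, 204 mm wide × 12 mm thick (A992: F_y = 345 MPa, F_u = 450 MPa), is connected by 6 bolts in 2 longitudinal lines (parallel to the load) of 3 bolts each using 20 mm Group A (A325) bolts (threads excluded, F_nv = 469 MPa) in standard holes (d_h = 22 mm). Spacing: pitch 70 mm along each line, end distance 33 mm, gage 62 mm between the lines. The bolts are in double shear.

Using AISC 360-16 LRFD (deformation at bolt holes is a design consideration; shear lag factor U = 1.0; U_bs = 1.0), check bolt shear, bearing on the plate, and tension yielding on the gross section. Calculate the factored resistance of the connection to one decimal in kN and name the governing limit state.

Bolt shear: A_b = π(20)²/4 = 314.16 mm². φR_n = 0.75 × 469 × 314.16 × 6 × 2 = 1326.1 kN.
Bearing (12 mm plate, F_u = 450 MPa): end bolts L_c = 33 − 22/2 = 22, R_n = min(1.2×22×12×450, 2.4×20×12×450) = 142.56 kN/bolt; interior L_c = 70 − 22 = 48, R_n = 259.2 kN/bolt. φR_n = 0.75 × (2×142.56 + 4×259.2) = 991.4 kN.
Tension yield (gross): A_g = 204×12 = 2448 mm². φR_n = 0.90 × 345 × 2448 = 760.1 kN.
Governing: min(1326.1, 991.4, 760.1) = 760.1 kN → gross-section yield.

760.1 kN (gross-section yield governs)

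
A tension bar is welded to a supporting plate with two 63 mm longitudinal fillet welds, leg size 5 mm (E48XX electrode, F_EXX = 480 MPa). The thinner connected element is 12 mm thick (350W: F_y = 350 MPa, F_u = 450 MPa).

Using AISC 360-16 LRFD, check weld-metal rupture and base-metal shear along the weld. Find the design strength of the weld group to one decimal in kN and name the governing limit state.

Weld metal: throat = 0.707×5 = 3.535 mm, L = 2×63 = 126 mm. φR_n = 0.75 × 0.6 × 480 × 3.535 × 126 = 96.2 kN.
Base metal shear (12 mm plate): yield φR_n = 1.0×0.6×350×12×126 = 317.5 kN; rupture φR_n = 0.75×0.6×450×12×126 = 306.2 kN; take 306.2 kN (rupture).
Governing: min(96.2, 306.2) = 96.2 kN → weld metal.

96.2 kN (weld metal governs)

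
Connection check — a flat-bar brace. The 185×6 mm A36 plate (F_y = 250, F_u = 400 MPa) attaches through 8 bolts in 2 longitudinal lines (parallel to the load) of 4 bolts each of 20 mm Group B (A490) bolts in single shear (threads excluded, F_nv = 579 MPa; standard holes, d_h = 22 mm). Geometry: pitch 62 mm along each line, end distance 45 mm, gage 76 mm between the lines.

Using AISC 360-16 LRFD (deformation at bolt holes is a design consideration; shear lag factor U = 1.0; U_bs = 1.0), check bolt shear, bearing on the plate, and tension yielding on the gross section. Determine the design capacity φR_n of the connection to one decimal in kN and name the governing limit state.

Bolt shear: A_b = π(20)²/4 = 314.16 mm². φR_n = 0.75 × 579 × 314.16 × 8 × 1 = 1091.4 kN.
Bearing (6 mm plate, F_u = 400 MPa): end bolts L_c = 45 − 22/2 = 34, R_n = min(1.2×34×6×400, 2.4×20×6×400) = 97.92 kN/bolt; interior L_c = 62 − 22 = 40, R_n = 115.2 kN/bolt. φR_n = 0.75 × (2×97.92 + 6×115.2) = 665.3 kN.
Tension yield (gross): A_g = 185×6 = 1110 mm². φR_n = 0.90 × 250 × 1110 = 249.8 kN.
Governing: min(1091.4, 665.3, 249.8) = 249.8 kN → gross-section yield.

249.8 kN (gross-section yield governs)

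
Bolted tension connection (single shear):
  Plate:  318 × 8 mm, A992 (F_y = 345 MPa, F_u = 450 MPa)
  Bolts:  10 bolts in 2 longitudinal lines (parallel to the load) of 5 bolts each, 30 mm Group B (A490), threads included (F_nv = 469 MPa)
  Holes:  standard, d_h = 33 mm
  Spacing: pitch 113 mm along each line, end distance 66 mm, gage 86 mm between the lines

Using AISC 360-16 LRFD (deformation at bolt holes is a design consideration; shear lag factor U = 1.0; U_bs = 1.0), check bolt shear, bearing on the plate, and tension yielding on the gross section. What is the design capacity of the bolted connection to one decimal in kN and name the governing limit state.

789.9 kN (gross-section yield governs)

Bolt shear: A_b = π(30)²/4 = 706.86 mm². φR_n = 0.75 × 469 × 706.86 × 10 × 1 = 2486.4 kN.
Bearing (8 mm plate, F_u = 450 MPa): end bolts L_c = 66 − 33/2 = 49.5, R_n = min(1.2×49.5×8×450, 2.4×30×8×450) = 213.84 kN/bolt; interior L_c = 113 − 33 = 80, R_n = 259.2 kN/bolt. φR_n = 0.75 × (2×213.84 + 8×259.2) = 1876.0 kN.
Tension yield (gross): A_g = 318×8 = 2544 mm². φR_n = 0.90 × 345 × 2544 = 789.9 kN.
Governing: min(2486.4, 1876.0, 789.9) = 789.9 kN → gross-section yield.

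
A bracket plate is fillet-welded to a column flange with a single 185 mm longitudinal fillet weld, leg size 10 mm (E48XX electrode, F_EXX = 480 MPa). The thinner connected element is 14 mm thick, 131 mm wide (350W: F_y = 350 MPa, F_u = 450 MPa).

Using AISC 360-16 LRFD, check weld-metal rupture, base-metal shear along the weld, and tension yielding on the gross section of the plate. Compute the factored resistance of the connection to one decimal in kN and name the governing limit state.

Weld metal: throat = 0.707×10 = 7.07 mm, L = 185 mm. φR_n = 0.75 × 0.6 × 480 × 7.07 × 185 = 282.5 kN.
Base metal shear (14 mm plate): yield φR_n = 1.0×0.6×350×14×185 = 543.9 kN; rupture φR_n = 0.75×0.6×450×14×185 = 524.5 kN; take 524.5 kN (rupture).
Tension yield (gross): A_g = 131×14 = 1834 mm². φR_n = 0.90 × 350 × 1834 = 577.7 kN.
Governing: min(282.5, 524.5, 577.7) = 282.5 kN → weld metal.

282.5 kN (weld metal governs)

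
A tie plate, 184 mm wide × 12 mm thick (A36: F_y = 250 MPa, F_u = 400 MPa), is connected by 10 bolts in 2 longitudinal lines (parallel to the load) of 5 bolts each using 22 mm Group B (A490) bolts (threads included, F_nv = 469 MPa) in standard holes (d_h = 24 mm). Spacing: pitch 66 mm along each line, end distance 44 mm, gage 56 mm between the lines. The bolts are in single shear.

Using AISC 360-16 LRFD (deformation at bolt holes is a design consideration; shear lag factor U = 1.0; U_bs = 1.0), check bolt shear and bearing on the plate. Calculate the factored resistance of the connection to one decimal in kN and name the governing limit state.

1337.1 kN (bolt shear governs)

Bolt shear: A_b = π(22)²/4 = 380.13 mm². φR_n = 0.75 × 469 × 380.13 × 10 × 1 = 1337.1 kN.
Bearing (12 mm plate, F_u = 400 MPa): end bolts L_c = 44 − 24/2 = 32, R_n = min(1.2×32×12×400, 2.4×22×12×400) = 184.32 kN/bolt; interior L_c = 66 − 24 = 42, R_n = 241.92 kN/bolt. φR_n = 0.75 × (2×184.32 + 8×241.92) = 1728.0 kN.
Governing: min(1337.1, 1728.0) = 1337.1 kN → bolt shear.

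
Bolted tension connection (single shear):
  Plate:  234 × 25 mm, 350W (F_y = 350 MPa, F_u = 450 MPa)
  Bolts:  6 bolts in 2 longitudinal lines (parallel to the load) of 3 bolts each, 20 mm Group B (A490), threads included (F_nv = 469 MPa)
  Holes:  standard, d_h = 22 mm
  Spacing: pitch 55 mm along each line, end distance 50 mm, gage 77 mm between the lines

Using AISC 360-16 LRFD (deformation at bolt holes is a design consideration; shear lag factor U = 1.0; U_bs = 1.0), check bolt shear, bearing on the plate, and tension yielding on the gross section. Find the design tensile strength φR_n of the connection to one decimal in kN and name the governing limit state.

Bolt shear: A_b = π(20)²/4 = 314.16 mm². φR_n = 0.75 × 469 × 314.16 × 6 × 1 = 663.0 kN.
Bearing (25 mm plate, F_u = 450 MPa): end bolts L_c = 50 − 22/2 = 39, R_n = min(1.2×39×25×450, 2.4×20×25×450) = 526.5 kN/bolt; interior L_c = 55 − 22 = 33, R_n = 445.5 kN/bolt. φR_n = 0.75 × (2×526.5 + 4×445.5) = 2126.3 kN.
Tension yield (gross): A_g = 234×25 = 5850 mm². φR_n = 0.90 × 350 × 5850 = 1842.8 kN.
Governing: min(663.0, 2126.3, 1842.8) = 663.0 kN → bolt shear.

663.0 kN (bolt shear governs)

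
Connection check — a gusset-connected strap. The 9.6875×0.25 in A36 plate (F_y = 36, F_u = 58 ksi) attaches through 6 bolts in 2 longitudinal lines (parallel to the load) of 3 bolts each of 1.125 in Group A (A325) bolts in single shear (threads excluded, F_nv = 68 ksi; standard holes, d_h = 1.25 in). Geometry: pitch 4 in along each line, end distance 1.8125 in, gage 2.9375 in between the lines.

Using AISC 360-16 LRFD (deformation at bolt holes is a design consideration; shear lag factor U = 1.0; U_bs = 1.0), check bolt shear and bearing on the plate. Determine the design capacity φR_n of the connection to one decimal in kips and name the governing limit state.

Bolt shear: A_b = π(1.125)²/4 = 0.99402 in². φR_n = 0.75 × 68 × 0.99402 × 6 × 1 = 304.2 kips.
Bearing (0.25 in plate, F_u = 58 ksi): end bolts L_c = 1.8125 − 1.25/2 = 1.1875, R_n = min(1.2×1.1875×0.25×58, 2.4×1.125×0.25×58) = 20.663 kips/bolt; interior L_c = 4 − 1.25 = 2.75, R_n = 39.15 kips/bolt. φR_n = 0.75 × (2×20.663 + 4×39.15) = 148.4 kips.
Governing: min(304.2, 148.4) = 148.4 kips → bearing.

148.4 kips (bearing governs)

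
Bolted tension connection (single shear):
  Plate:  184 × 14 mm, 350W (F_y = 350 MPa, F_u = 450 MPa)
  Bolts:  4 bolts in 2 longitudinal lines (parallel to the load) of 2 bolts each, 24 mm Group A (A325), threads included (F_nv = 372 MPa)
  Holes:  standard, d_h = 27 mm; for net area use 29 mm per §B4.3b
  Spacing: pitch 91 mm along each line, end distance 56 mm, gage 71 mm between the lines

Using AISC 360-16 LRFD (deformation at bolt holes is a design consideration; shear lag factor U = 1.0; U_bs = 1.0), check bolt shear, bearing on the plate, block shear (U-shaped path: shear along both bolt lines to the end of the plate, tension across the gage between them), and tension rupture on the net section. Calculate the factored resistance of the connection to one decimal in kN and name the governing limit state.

504.9 kN (bolt shear governs)

Bolt shear: A_b = π(24)²/4 = 452.39 mm². φR_n = 0.75 × 372 × 452.39 × 4 × 1 = 504.9 kN.
Bearing (14 mm plate, F_u = 450 MPa): end bolts L_c = 56 − 27/2 = 42.5, R_n = min(1.2×42.5×14×450, 2.4×24×14×450) = 321.3 kN/bolt; interior L_c = 91 − 27 = 64, R_n = 362.88 kN/bolt. φR_n = 0.75 × (2×321.3 + 2×362.88) = 1026.3 kN.
Block shear: shear path 2×[56+1×91] = 2×147 mm, A_gv = 4116, A_nv = 2×(147 − 1.5×29)×14 = 2898 mm²; tension across gage: (71 − 1×29)×14 = 588 mm². R_n = min(0.6×450×2898, 0.6×350×4116) + 1.0×450×588 = min(782.46, 864.36) + 264.6 = 1047.1 kN. φR_n = 0.75 × 1047.1 = 785.3 kN.
Tension rupture (net): A_n = (184 − 2×29)×14 = 1764 mm² (U = 1.0, A_e = A_n). φR_n = 0.75 × 450 × 1764 = 595.4 kN.
Governing: min(504.9, 1026.3, 785.3, 595.4) = 504.9 kN → bolt shear.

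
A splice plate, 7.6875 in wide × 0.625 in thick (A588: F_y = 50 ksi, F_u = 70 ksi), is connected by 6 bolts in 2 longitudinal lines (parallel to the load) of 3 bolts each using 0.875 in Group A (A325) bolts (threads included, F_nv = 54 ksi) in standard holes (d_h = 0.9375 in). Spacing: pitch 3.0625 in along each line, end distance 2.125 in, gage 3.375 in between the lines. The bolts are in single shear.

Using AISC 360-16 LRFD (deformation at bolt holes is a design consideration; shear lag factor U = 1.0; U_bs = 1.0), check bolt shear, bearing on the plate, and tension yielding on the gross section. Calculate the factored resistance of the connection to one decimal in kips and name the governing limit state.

146.1 kips (bolt shear governs)

Bolt shear: A_b = π(0.875)²/4 = 0.60132 in². φR_n = 0.75 × 54 × 0.60132 × 6 × 1 = 146.1 kips.
Bearing (0.625 in plate, F_u = 70 ksi): end bolts L_c = 2.125 − 0.9375/2 = 1.65625, R_n = min(1.2×1.65625×0.625×70, 2.4×0.875×0.625×70) = 86.953 kips/bolt; interior L_c = 3.0625 − 0.9375 = 2.125, R_n = 91.875 kips/bolt. φR_n = 0.75 × (2×86.953 + 4×91.875) = 406.1 kips.
Tension yield (gross): A_g = 7.6875×0.625 = 4.8047 in². φR_n = 0.90 × 50 × 4.8047 = 216.2 kips.
Governing: min(146.1, 406.1, 216.2) = 146.1 kips → bolt shear.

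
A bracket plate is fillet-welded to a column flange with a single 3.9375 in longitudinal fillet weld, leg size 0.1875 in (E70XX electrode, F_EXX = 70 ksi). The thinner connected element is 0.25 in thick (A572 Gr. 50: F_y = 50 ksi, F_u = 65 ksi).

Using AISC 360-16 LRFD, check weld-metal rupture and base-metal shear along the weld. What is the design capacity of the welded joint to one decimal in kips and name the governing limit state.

Weld metal: throat = 0.707×0.1875 = 0.13256 in, L = 3.9375 in. φR_n = 0.75 × 0.6 × 70 × 0.13256 × 3.9375 = 16.4 kips.
Base metal shear (0.25 in plate): yield φR_n = 1.0×0.6×50×0.25×3.9375 = 29.5 kips; rupture φR_n = 0.75×0.6×65×0.25×3.9375 = 28.8 kips; take 28.8 kips (rupture).
Governing: min(16.4, 28.8) = 16.4 kips → weld metal.

16.4 kips (weld metal governs)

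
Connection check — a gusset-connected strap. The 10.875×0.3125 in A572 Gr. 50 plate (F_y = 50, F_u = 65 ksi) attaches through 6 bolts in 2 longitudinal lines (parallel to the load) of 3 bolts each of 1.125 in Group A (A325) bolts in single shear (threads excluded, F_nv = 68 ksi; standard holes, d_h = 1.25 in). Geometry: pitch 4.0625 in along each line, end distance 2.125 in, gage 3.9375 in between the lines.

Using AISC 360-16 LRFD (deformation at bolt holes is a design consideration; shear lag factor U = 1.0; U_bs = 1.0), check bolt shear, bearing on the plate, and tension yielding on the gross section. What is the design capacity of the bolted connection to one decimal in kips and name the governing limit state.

152.9 kips (gross-section yield governs)

Bolt shear: A_b = π(1.125)²/4 = 0.99402 in². φR_n = 0.75 × 68 × 0.99402 × 6 × 1 = 304.2 kips.
Bearing (0.3125 in plate, F_u = 65 ksi): end bolts L_c = 2.125 − 1.25/2 = 1.5, R_n = min(1.2×1.5×0.3125×65, 2.4×1.125×0.3125×65) = 36.563 kips/bolt; interior L_c = 4.0625 − 1.25 = 2.8125, R_n = 54.844 kips/bolt. φR_n = 0.75 × (2×36.563 + 4×54.844) = 219.4 kips.
Tension yield (gross): A_g = 10.875×0.3125 = 3.3984 in². φR_n = 0.90 × 50 × 3.3984 = 152.9 kips.
Governing: min(304.2, 219.4, 152.9) = 152.9 kips → gross-section yield.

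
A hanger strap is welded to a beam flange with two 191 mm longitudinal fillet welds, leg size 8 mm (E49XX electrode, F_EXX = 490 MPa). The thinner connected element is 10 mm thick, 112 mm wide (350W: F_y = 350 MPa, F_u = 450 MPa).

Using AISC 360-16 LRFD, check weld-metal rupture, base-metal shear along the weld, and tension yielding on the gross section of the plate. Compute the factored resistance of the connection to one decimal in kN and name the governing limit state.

352.8 kN (gross-section yield governs)

Weld metal: throat = 0.707×8 = 5.656 mm, L = 2×191 = 382 mm. φR_n = 0.75 × 0.6 × 490 × 5.656 × 382 = 476.4 kN.
Base metal shear (10 mm plate): yield φR_n = 1.0×0.6×350×10×382 = 802.2 kN; rupture φR_n = 0.75×0.6×450×10×382 = 773.6 kN; take 773.6 kN (rupture).
Tension yield (gross): A_g = 112×10 = 1120 mm². φR_n = 0.90 × 350 × 1120 = 352.8 kN.
Governing: min(476.4, 773.6, 352.8) = 352.8 kN → gross-section yield.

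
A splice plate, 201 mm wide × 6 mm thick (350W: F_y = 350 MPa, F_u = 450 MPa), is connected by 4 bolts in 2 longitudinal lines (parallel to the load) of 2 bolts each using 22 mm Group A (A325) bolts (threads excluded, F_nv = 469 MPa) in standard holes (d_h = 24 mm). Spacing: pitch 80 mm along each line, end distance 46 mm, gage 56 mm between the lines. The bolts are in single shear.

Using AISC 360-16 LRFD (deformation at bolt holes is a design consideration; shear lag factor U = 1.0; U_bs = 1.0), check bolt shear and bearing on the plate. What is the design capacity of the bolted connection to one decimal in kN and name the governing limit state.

379.1 kN (bearing governs)

Bolt shear: A_b = π(22)²/4 = 380.13 mm². φR_n = 0.75 × 469 × 380.13 × 4 × 1 = 534.8 kN.
Bearing (6 mm plate, F_u = 450 MPa): end bolts L_c = 46 − 24/2 = 34, R_n = min(1.2×34×6×450, 2.4×22×6×450) = 110.16 kN/bolt; interior L_c = 80 − 24 = 56, R_n = 142.56 kN/bolt. φR_n = 0.75 × (2×110.16 + 2×142.56) = 379.1 kN.
Governing: min(534.8, 379.1) = 379.1 kN → bearing.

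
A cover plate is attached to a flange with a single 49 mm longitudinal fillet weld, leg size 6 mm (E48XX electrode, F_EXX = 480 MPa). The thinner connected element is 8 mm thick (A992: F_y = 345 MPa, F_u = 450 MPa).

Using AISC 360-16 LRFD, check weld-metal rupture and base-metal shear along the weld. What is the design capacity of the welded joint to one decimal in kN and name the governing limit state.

Weld metal: throat = 0.707×6 = 4.242 mm, L = 49 mm. φR_n = 0.75 × 0.6 × 480 × 4.242 × 49 = 44.9 kN.
Base metal shear (8 mm plate): yield φR_n = 1.0×0.6×345×8×49 = 81.1 kN; rupture φR_n = 0.75×0.6×450×8×49 = 79.4 kN; take 79.4 kN (rupture).
Governing: min(44.9, 79.4) = 44.9 kN → weld metal.

44.9 kN (weld metal governs)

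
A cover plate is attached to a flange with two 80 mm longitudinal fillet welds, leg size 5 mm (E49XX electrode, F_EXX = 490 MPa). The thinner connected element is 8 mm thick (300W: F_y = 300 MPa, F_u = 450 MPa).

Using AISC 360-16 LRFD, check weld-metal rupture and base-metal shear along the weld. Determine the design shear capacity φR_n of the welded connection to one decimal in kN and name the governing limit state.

124.7 kN (weld metal governs)

Weld metal: throat = 0.707×5 = 3.535 mm, L = 2×80 = 160 mm. φR_n = 0.75 × 0.6 × 490 × 3.535 × 160 = 124.7 kN.
Base metal shear (8 mm plate): yield φR_n = 1.0×0.6×300×8×160 = 230.4 kN; rupture φR_n = 0.75×0.6×450×8×160 = 259.2 kN; take 230.4 kN (yield).
Governing: min(124.7, 230.4) = 124.7 kN → weld metal.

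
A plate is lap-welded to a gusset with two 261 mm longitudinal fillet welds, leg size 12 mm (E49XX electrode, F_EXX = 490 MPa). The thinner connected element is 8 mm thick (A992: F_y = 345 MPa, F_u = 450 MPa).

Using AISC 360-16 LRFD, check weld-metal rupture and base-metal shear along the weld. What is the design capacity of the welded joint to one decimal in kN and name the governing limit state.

845.6 kN (base-metal shear governs)

Weld metal: throat = 0.707×12 = 8.484 mm, L = 2×261 = 522 mm. φR_n = 0.75 × 0.6 × 490 × 8.484 × 522 = 976.5 kN.
Base metal shear (8 mm plate): yield φR_n = 1.0×0.6×345×8×522 = 864.4 kN; rupture φR_n = 0.75×0.6×450×8×522 = 845.6 kN; take 845.6 kN (rupture).
Governing: min(976.5, 845.6) = 845.6 kN → base-metal shear.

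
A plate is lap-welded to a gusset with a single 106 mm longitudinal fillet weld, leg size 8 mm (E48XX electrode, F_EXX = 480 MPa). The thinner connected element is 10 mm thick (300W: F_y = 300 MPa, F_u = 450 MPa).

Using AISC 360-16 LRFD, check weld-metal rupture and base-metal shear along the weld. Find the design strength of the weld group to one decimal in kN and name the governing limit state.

Weld metal: throat = 0.707×8 = 5.656 mm, L = 106 mm. φR_n = 0.75 × 0.6 × 480 × 5.656 × 106 = 129.5 kN.
Base metal shear (10 mm plate): yield φR_n = 1.0×0.6×300×10×106 = 190.8 kN; rupture φR_n = 0.75×0.6×450×10×106 = 214.7 kN; take 190.8 kN (yield).
Governing: min(129.5, 190.8) = 129.5 kN → weld metal.

129.5 kN (weld metal governs)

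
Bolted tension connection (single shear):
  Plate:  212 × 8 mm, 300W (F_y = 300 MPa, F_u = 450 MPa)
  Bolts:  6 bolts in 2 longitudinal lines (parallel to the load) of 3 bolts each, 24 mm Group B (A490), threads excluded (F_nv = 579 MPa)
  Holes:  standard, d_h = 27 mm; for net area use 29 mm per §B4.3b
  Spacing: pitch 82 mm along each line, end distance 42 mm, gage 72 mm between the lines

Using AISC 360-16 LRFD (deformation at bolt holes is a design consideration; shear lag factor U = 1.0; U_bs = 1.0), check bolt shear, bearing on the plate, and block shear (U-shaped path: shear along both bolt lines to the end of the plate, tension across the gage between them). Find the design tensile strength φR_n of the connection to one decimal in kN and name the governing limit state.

Bolt shear: A_b = π(24)²/4 = 452.39 mm². φR_n = 0.75 × 579 × 452.39 × 6 × 1 = 1178.7 kN.
Bearing (8 mm plate, F_u = 450 MPa): end bolts L_c = 42 − 27/2 = 28.5, R_n = min(1.2×28.5×8×450, 2.4×24×8×450) = 123.12 kN/bolt; interior L_c = 82 − 27 = 55, R_n = 207.36 kN/bolt. φR_n = 0.75 × (2×123.12 + 4×207.36) = 806.8 kN.
Block shear: shear path 2×[42+2×82] = 2×206 mm, A_gv = 3296, A_nv = 2×(206 − 2.5×29)×8 = 2136 mm²; tension across gage: (72 − 1×29)×8 = 344 mm². R_n = min(0.6×450×2136, 0.6×300×3296) + 1.0×450×344 = min(576.72, 593.28) + 154.8 = 731.52 kN. φR_n = 0.75 × 731.52 = 548.6 kN.
Governing: min(1178.7, 806.8, 548.6) = 548.6 kN → block shear.

548.6 kN (block shear governs)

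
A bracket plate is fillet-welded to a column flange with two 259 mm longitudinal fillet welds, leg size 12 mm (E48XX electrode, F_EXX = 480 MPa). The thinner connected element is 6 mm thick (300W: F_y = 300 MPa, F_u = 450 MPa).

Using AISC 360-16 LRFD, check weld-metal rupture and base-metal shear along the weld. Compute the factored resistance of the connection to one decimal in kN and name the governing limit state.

559.4 kN (base-metal shear governs)

Weld metal: throat = 0.707×12 = 8.484 mm, L = 2×259 = 518 mm. φR_n = 0.75 × 0.6 × 480 × 8.484 × 518 = 949.3 kN.
Base metal shear (6 mm plate): yield φR_n = 1.0×0.6×300×6×518 = 559.4 kN; rupture φR_n = 0.75×0.6×450×6×518 = 629.4 kN; take 559.4 kN (yield).
Governing: min(949.3, 559.4) = 559.4 kN → base-metal shear.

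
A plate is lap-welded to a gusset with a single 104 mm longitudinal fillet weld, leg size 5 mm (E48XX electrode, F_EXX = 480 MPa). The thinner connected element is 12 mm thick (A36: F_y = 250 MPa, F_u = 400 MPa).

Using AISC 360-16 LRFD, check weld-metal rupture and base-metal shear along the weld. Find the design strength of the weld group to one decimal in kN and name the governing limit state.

Weld metal: throat = 0.707×5 = 3.535 mm, L = 104 mm. φR_n = 0.75 × 0.6 × 480 × 3.535 × 104 = 79.4 kN.
Base metal shear (12 mm plate): yield φR_n = 1.0×0.6×250×12×104 = 187.2 kN; rupture φR_n = 0.75×0.6×400×12×104 = 224.6 kN; take 187.2 kN (yield).
Governing: min(79.4, 187.2) = 79.4 kN → weld metal.

79.4 kN (weld metal governs)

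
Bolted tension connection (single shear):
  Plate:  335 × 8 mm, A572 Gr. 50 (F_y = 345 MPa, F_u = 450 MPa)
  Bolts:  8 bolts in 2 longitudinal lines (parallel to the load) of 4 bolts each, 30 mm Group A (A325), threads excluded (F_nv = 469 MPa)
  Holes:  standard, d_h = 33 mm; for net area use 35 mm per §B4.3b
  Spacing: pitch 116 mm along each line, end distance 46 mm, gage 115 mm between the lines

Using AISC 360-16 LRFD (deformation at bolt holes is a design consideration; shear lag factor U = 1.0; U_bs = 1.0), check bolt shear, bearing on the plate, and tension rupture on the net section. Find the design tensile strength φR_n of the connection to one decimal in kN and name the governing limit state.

715.5 kN (net-section rupture governs)

Bolt shear: A_b = π(30)²/4 = 706.86 mm². φR_n = 0.75 × 469 × 706.86 × 8 × 1 = 1989.1 kN.
Bearing (8 mm plate, F_u = 450 MPa): end bolts L_c = 46 − 33/2 = 29.5, R_n = min(1.2×29.5×8×450, 2.4×30×8×450) = 127.44 kN/bolt; interior L_c = 116 − 33 = 83, R_n = 259.2 kN/bolt. φR_n = 0.75 × (2×127.44 + 6×259.2) = 1357.6 kN.
Tension rupture (net): A_n = (335 − 2×35)×8 = 2120 mm² (U = 1.0, A_e = A_n). φR_n = 0.75 × 450 × 2120 = 715.5 kN.
Governing: min(1989.1, 1357.6, 715.5) = 715.5 kN → net-section rupture.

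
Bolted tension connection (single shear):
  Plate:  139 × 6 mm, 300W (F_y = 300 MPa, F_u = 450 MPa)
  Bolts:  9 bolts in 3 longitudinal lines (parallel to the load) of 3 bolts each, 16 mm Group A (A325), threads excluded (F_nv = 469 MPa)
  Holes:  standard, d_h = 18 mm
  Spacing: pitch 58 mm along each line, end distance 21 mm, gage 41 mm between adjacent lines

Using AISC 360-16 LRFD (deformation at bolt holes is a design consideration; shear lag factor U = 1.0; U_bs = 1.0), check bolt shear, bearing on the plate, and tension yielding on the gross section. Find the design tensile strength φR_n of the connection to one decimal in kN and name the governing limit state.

225.2 kN (gross-section yield governs)

Bolt shear: A_b = π(16)²/4 = 201.06 mm². φR_n = 0.75 × 469 × 201.06 × 9 × 1 = 636.5 kN.
Bearing (6 mm plate, F_u = 450 MPa): end bolts L_c = 21 − 18/2 = 12, R_n = min(1.2×12×6×450, 2.4×16×6×450) = 38.88 kN/bolt; interior L_c = 58 − 18 = 40, R_n = 103.68 kN/bolt. φR_n = 0.75 × (3×38.88 + 6×103.68) = 554.0 kN.
Tension yield (gross): A_g = 139×6 = 834 mm². φR_n = 0.90 × 300 × 834 = 225.2 kN.
Governing: min(636.5, 554.0, 225.2) = 225.2 kN → gross-section yield.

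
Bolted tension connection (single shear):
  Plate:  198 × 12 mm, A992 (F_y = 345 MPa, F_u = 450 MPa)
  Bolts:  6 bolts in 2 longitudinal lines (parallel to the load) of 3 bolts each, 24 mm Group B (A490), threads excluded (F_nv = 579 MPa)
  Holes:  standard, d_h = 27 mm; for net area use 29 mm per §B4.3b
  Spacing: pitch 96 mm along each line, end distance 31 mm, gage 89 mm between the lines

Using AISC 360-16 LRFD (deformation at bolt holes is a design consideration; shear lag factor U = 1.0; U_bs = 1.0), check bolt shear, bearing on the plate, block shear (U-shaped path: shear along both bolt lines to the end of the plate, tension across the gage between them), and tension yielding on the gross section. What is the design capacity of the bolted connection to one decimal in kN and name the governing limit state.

Bolt shear: A_b = π(24)²/4 = 452.39 mm². φR_n = 0.75 × 579 × 452.39 × 6 × 1 = 1178.7 kN.
Bearing (12 mm plate, F_u = 450 MPa): end bolts L_c = 31 − 27/2 = 17.5, R_n = min(1.2×17.5×12×450, 2.4×24×12×450) = 113.4 kN/bolt; interior L_c = 96 − 27 = 69, R_n = 311.04 kN/bolt. φR_n = 0.75 × (2×113.4 + 4×311.04) = 1103.2 kN.
Block shear: shear path 2×[31+2×96] = 2×223 mm, A_gv = 5352, A_nv = 2×(223 − 2.5×29)×12 = 3612 mm²; tension across gage: (89 − 1×29)×12 = 720 mm². R_n = min(0.6×450×3612, 0.6×345×5352) + 1.0×450×720 = min(975.24, 1107.9) + 324 = 1299.2 kN. φR_n = 0.75 × 1299.2 = 974.4 kN.
Tension yield (gross): A_g = 198×12 = 2376 mm². φR_n = 0.90 × 345 × 2376 = 737.7 kN.
Governing: min(1178.7, 1103.2, 974.4, 737.7) = 737.7 kN → gross-section yield.

737.7 kN (gross-section yield governs)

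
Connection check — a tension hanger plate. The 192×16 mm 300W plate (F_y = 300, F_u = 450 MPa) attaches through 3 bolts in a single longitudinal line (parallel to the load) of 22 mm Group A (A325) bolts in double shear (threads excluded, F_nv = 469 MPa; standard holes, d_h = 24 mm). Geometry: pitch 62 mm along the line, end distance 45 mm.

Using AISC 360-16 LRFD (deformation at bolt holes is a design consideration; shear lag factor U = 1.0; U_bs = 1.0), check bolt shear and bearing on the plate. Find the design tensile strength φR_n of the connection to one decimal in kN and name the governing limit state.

Bolt shear: A_b = π(22)²/4 = 380.13 mm². φR_n = 0.75 × 469 × 380.13 × 3 × 2 = 802.3 kN.
Bearing (16 mm plate, F_u = 450 MPa): end bolts L_c = 45 − 24/2 = 33, R_n = min(1.2×33×16×450, 2.4×22×16×450) = 285.12 kN/bolt; interior L_c = 62 − 24 = 38, R_n = 328.32 kN/bolt. φR_n = 0.75 × (1×285.12 + 2×328.32) = 706.3 kN.
Governing: min(802.3, 706.3) = 706.3 kN → bearing.

706.3 kN (bearing governs)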